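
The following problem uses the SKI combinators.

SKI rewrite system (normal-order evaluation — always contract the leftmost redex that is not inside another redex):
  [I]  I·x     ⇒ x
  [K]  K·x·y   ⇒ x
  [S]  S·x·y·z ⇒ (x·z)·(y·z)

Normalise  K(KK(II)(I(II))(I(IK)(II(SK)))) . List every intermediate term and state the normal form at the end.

  start: K(KK(II)(I(II))(I(IK)(II(SK))))
  [1] K(K(I(II))(I(IK)(II(SK))))
  [2] K(I(II))
  [3] K(II)
  [4] KI

Answer: normal form = KI  (in 4 steps)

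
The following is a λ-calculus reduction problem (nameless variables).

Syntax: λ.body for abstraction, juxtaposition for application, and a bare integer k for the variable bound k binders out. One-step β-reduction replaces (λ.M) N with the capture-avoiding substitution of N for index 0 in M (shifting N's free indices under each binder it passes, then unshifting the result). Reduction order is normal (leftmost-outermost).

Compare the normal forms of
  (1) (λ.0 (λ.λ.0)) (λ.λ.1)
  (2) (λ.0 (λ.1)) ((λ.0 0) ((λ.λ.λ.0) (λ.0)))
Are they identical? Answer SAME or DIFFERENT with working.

Answer: DIFFERENT — A ⇓ λ.λ.λ.0, B ⇓ λ.λ.0

Derivation:
Term A:
  start: (λ.0 (λ.λ.0)) (λ.λ.1)
  →1  (λ.λ.1) (λ.λ.0)
  →2  λ.λ.λ.0

Term B:
  start: (λ.0 (λ.1)) ((λ.0 0) ((λ.λ.λ.0) (λ.0)))
  →1  (λ.0 0) ((λ.λ.λ.0) (λ.0)) (λ.(λ.0 0) ((λ.λ.λ.0) (λ.0)))
  →2  (λ.λ.λ.0) (λ.0) ((λ.λ.λ.0) (λ.0)) (λ.(λ.0 0) ((λ.λ.λ.0) (λ.0)))
  →3  (λ.λ.0) ((λ.λ.λ.0) (λ.0)) (λ.(λ.0 0) ((λ.λ.λ.0) (λ.0)))
  →4  (λ.0) (λ.(λ.0 0) ((λ.λ.λ.0) (λ.0)))
  →5  λ.(λ.0 0) ((λ.λ.λ.0) (λ.0))
  →6  λ.(λ.λ.λ.0) (λ.0) ((λ.λ.λ.0) (λ.0))
  →7  λ.(λ.λ.0) ((λ.λ.λ.0) (λ.0))
  →8  λ.λ.0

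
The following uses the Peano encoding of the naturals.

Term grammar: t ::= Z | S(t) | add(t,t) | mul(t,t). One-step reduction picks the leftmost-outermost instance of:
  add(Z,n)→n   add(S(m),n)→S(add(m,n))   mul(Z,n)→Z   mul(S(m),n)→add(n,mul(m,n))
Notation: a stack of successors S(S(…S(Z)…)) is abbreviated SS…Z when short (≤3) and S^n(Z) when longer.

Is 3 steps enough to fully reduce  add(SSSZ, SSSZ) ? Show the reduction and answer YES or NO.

  start: add(SSSZ, SSSZ)
  [1] S(add(SSZ, SSSZ))
  [2] S(S(add(SZ, SSSZ)))
  [3] S(S(S(add(Z, SSSZ))))

Answer: NO — after 3 steps the term is S(S(S(add(Z, SSSZ)))), not yet normal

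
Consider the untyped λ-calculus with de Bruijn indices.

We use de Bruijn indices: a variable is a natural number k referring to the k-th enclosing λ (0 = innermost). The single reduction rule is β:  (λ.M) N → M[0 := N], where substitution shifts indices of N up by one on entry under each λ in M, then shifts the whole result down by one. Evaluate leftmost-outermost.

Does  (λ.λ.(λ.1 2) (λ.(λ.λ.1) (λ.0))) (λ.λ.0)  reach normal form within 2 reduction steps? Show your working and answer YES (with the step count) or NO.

Answer: YES — reaches normal form λ.0 (λ.λ.0) in 2 ≤ 2 steps

Working:
  start: (λ.λ.(λ.1 2) (λ.(λ.λ.1) (λ.0))) (λ.λ.0)
  →1  λ.(λ.1 (λ.λ.0)) (λ.(λ.λ.1) (λ.0))
  →2  λ.0 (λ.λ.0)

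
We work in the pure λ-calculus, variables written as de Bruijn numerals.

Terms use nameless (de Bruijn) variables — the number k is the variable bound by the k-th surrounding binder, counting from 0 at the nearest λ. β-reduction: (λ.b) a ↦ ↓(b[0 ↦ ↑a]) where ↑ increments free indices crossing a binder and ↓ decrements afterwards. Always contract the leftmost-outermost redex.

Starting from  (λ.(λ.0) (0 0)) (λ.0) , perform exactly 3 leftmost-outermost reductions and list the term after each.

  start: (λ.(λ.0) (0 0)) (λ.0)
  →1  (λ.0) ((λ.0) (λ.0))
  →2  (λ.0) (λ.0)
  →3  λ.0

Answer: after 3 steps: λ.0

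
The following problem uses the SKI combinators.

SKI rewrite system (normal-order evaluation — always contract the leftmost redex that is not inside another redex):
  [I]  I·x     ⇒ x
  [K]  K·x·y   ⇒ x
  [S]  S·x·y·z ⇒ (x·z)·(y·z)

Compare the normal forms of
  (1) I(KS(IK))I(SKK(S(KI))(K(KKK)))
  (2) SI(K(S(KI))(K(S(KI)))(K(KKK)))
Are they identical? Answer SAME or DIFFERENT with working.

Answer: SAME — A ⇓ SI(S(KI)(KK)), B ⇓ SI(S(KI)(KK))

Reduction:
Term A:
  start: I(KS(IK))I(SKK(S(KI))(K(KKK)))
  →1  KS(IK)I(SKK(S(KI))(K(KKK)))
  →2  SI(SKK(S(KI))(K(KKK)))
  →3  SI(K(S(KI))(K(S(KI)))(K(KKK)))
  →4  SI(S(KI)(K(KKK)))
  →5  SI(S(KI)(KK))

Term B:
  start: SI(K(S(KI))(K(S(KI)))(K(KKK)))
  →1  SI(S(KI)(K(KKK)))
  →2  SI(S(KI)(KK))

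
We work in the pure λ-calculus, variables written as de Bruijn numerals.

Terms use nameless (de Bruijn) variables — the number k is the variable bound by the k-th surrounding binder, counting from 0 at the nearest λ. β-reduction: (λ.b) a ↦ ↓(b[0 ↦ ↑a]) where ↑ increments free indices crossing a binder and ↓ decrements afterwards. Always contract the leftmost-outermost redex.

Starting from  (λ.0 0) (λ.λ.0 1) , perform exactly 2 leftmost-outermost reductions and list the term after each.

  start: (λ.0 0) (λ.λ.0 1)
  step 1: (λ.λ.0 1) (λ.λ.0 1)
  step 2: λ.0 (λ.λ.0 1)

Answer: after 2 steps: λ.0 (λ.λ.0 1)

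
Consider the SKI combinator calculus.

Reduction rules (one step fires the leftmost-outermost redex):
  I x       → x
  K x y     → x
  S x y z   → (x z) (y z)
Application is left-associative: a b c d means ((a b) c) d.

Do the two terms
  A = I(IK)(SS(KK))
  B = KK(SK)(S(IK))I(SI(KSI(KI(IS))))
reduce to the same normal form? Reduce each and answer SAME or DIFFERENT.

Answer: DIFFERENT — A ⇓ K(SS(KK)), B ⇓ SK(SI(SI))

Derivation:
Term A:
  start: I(IK)(SS(KK))
  →1  IK(SS(KK))
  →2  K(SS(KK))

Term B:
  start: KK(SK)(S(IK))I(SI(KSI(KI(IS))))
  →1  K(S(IK))I(SI(KSI(KI(IS))))
  →2  S(IK)(SI(KSI(KI(IS))))
  →3  SK(SI(KSI(KI(IS))))
  →4  SK(SI(S(KI(IS))))
  →5  SK(SI(SI))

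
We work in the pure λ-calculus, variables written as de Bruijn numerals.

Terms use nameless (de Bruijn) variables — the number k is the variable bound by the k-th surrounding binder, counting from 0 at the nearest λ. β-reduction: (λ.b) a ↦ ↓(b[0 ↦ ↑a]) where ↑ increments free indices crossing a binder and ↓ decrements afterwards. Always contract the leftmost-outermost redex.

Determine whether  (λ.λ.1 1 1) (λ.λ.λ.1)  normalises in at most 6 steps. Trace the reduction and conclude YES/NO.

Answer: YES — reaches normal form λ.λ.λ.λ.λ.1 in 3 ≤ 6 steps

Reduction:
  start: (λ.λ.1 1 1) (λ.λ.λ.1)
  →1  λ.(λ.λ.λ.1) (λ.λ.λ.1) (λ.λ.λ.1)
  →2  λ.(λ.λ.1) (λ.λ.λ.1)
  →3  λ.λ.λ.λ.λ.1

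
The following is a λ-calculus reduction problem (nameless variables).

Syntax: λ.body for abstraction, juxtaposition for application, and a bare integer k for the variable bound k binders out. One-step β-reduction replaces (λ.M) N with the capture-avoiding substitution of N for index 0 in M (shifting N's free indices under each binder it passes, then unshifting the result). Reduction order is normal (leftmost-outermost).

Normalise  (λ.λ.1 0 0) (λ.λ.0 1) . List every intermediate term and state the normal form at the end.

Answer: normal form = λ.0 0  (in 3 steps)

Reduction:
  start: (λ.λ.1 0 0) (λ.λ.0 1)
  [1] λ.(λ.λ.0 1) 0 0
  [2] λ.(λ.0 1) 0
  [3] λ.0 0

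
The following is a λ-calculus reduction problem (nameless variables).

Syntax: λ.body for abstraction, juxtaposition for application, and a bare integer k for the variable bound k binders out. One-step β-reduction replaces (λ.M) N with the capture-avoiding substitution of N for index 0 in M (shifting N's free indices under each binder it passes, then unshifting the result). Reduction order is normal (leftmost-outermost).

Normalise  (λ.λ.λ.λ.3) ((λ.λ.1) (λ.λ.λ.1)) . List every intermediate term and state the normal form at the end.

  start: (λ.λ.λ.λ.3) ((λ.λ.1) (λ.λ.λ.1))
  step 1: λ.λ.λ.(λ.λ.1) (λ.λ.λ.1)
  step 2: λ.λ.λ.λ.λ.λ.λ.1

Answer: normal form = λ.λ.λ.λ.λ.λ.λ.1  (in 2 steps)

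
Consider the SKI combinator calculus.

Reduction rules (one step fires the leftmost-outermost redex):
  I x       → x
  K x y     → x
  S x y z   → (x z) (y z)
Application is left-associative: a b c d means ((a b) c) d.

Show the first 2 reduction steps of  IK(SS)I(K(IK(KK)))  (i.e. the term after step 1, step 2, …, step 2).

Answer: after 2 steps: SS(K(IK(KK)))

Working:
  start: IK(SS)I(K(IK(KK)))
  →1  K(SS)I(K(IK(KK)))
  →2  SS(K(IK(KK)))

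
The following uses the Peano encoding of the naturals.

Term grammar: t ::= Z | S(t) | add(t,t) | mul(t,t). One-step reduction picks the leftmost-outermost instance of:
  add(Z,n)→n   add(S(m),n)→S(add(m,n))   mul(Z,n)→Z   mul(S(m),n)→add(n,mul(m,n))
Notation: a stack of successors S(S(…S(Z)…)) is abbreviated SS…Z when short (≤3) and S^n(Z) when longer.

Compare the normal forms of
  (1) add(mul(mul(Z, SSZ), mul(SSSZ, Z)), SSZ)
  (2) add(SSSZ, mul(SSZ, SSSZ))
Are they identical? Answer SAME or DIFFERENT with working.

Answer: DIFFERENT — A ⇓ SSZ, B ⇓ S^9(Z)

Reduction:
Term A:
  start: add(mul(mul(Z, SSZ), mul(SSSZ, Z)), SSZ)
  step 1: add(mul(Z, mul(SSSZ, Z)), SSZ)
  step 2: add(Z, SSZ)
  step 3: SSZ

Term B:
  start: add(SSSZ, mul(SSZ, SSSZ))
  step 1: S(add(SSZ, mul(SSZ, SSSZ)))
  step 2: S(S(add(SZ, mul(SSZ, SSSZ))))
  step 3: S(S(S(add(Z, mul(SSZ, SSSZ)))))
  step 4: S(S(S(mul(SSZ, SSSZ))))
  step 5: S(S(S(add(SSSZ, mul(SZ, SSSZ)))))
  step 6: S(S(S(S(add(SSZ, mul(SZ, SSSZ))))))
  step 7: S(S(S(S(S(add(SZ, mul(SZ, SSSZ)))))))
  step 8: S(S(S(S(S(S(add(Z, mul(SZ, SSSZ))))))))
  step 9: S(S(S(S(S(S(mul(SZ, SSSZ)))))))
  step 10: S(S(S(S(S(S(add(SSSZ, mul(Z, SSSZ))))))))
  step 11: S(S(S(S(S(S(S(add(SSZ, mul(Z, SSSZ)))))))))
  step 12: S(S(S(S(S(S(S(S(add(SZ, mul(Z, SSSZ))))))))))
  step 13: S(S(S(S(S(S(S(S(S(add(Z, mul(Z, SSSZ)))))))))))
  step 14: S(S(S(S(S(S(S(S(S(mul(Z, SSSZ))))))))))
  step 15: S^9(Z)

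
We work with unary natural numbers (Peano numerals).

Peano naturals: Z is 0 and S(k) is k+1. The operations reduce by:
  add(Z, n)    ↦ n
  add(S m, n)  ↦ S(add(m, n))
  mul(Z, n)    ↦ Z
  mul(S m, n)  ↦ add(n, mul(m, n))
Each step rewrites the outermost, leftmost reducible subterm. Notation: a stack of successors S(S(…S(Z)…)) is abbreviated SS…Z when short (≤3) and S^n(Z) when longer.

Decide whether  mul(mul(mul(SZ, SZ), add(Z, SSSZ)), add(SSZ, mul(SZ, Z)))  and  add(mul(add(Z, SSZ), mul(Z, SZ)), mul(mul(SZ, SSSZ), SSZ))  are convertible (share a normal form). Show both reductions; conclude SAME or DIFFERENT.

Answer: SAME — A ⇓ S^6(Z), B ⇓ S^6(Z)

Derivation:
Term A:
  start: mul(mul(mul(SZ, SZ), add(Z, SSSZ)), add(SSZ, mul(SZ, Z)))
  [1] mul(mul(add(SZ, mul(Z, SZ)), add(Z, SSSZ)), add(SSZ, mul(SZ, Z)))
  [2] mul(mul(S(add(Z, mul(Z, SZ))), add(Z, SSSZ)), add(SSZ, mul(SZ, Z)))
  [3] mul(add(add(Z, SSSZ), mul(add(Z, mul(Z, SZ)), add(Z, SSSZ))), add(SSZ, mul(SZ, Z)))
  [4] mul(add(SSSZ, mul(add(Z, mul(Z, SZ)), add(Z, SSSZ))), add(SSZ, mul(SZ, Z)))
  [5] mul(S(add(SSZ, mul(add(Z, mul(Z, SZ)), add(Z, SSSZ)))), add(SSZ, mul(SZ, Z)))
  [6] add(add(SSZ, mul(SZ, Z)), mul(add(SSZ, mul(add(Z, mul(Z, SZ)), add(Z, SSSZ))), add(SSZ, mul(SZ, Z))))
  [7] add(S(add(SZ, mul(SZ, Z))), mul(add(SSZ, mul(add(Z, mul(Z, SZ)), add(Z, SSSZ))), add(SSZ, mul(SZ, Z))))
  [8] S(add(add(SZ, mul(SZ, Z)), mul(add(SSZ, mul(add(Z, mul(Z, SZ)), add(Z, SSSZ))), add(SSZ, mul(SZ, Z)))))
  [9] S(add(S(add(Z, mul(SZ, Z))), mul(add(SSZ, mul(add(Z, mul(Z, SZ)), add(Z, SSSZ))), add(SSZ, mul(SZ, Z)))))
  [10] S(S(add(add(Z, mul(SZ, Z)), mul(add(SSZ, mul(add(Z, mul(Z, SZ)), add(Z, SSSZ))), add(SSZ, mul(SZ, Z))))))
  [11] S(S(add(mul(SZ, Z), mul(add(SSZ, mul(add(Z, mul(Z, SZ)), add(Z, SSSZ))), add(SSZ, mul(SZ, Z))))))
  [12] S(S(add(add(Z, mul(Z, Z)), mul(add(SSZ, mul(add(Z, mul(Z, SZ)), add(Z, SSSZ))), add(SSZ, mul(SZ, Z))))))
  [13] S(S(add(mul(Z, Z), mul(add(SSZ, mul(add(Z, mul(Z, SZ)), add(Z, SSSZ))), add(SSZ, mul(SZ, Z))))))
  [14] S(S(add(Z, mul(add(SSZ, mul(add(Z, mul(Z, SZ)), add(Z, SSSZ))), add(SSZ, mul(SZ, Z))))))
  [15] S(S(mul(add(SSZ, mul(add(Z, mul(Z, SZ)), add(Z, SSSZ))), add(SSZ, mul(SZ, Z)))))
  [16] S(S(mul(S(add(SZ, mul(add(Z, mul(Z, SZ)), add(Z, SSSZ)))), add(SSZ, mul(SZ, Z)))))
  [17] S(S(add(add(SSZ, mul(SZ, Z)), mul(add(SZ, mul(add(Z, mul(Z, SZ)), add(Z, SSSZ))), add(SSZ, mul(SZ, Z))))))
  [18] S(S(add(S(add(SZ, mul(SZ, Z))), mul(add(SZ, mul(add(Z, mul(Z, SZ)), add(Z, SSSZ))), add(SSZ, mul(SZ, Z))))))
  [19] S(S(S(add(add(SZ, mul(SZ, Z)), mul(add(SZ, mul(add(Z, mul(Z, SZ)), add(Z, SSSZ))), add(SSZ, mul(SZ, Z)))))))
  [20] S(S(S(add(S(add(Z, mul(SZ, Z))), mul(add(SZ, mul(add(Z, mul(Z, SZ)), add(Z, SSSZ))), add(SSZ, mul(SZ, Z)))))))
  [21] S(S(S(S(add(add(Z, mul(SZ, Z)), mul(add(SZ, mul(add(Z, mul(Z, SZ)), add(Z, SSSZ))), add(SSZ, mul(SZ, Z))))))))
  [22] S(S(S(S(add(mul(SZ, Z), mul(add(SZ, mul(add(Z, mul(Z, SZ)), add(Z, SSSZ))), add(SSZ, mul(SZ, Z))))))))
  [23] S(S(S(S(add(add(Z, mul(Z, Z)), mul(add(SZ, mul(add(Z, mul(Z, SZ)), add(Z, SSSZ))), add(SSZ, mul(SZ, Z))))))))
  [24] S(S(S(S(add(mul(Z, Z), mul(add(SZ, mul(add(Z, mul(Z, SZ)), add(Z, SSSZ))), add(SSZ, mul(SZ, Z))))))))
  [25] S(S(S(S(add(Z, mul(add(SZ, mul(add(Z, mul(Z, SZ)), add(Z, SSSZ))), add(SSZ, mul(SZ, Z))))))))
  [26] S(S(S(S(mul(add(SZ, mul(add(Z, mul(Z, SZ)), add(Z, SSSZ))), add(SSZ, mul(SZ, Z)))))))
  [27] S(S(S(S(mul(S(add(Z, mul(add(Z, mul(Z, SZ)), add(Z, SSSZ)))), add(SSZ, mul(SZ, Z)))))))
  [28] S(S(S(S(add(add(SSZ, mul(SZ, Z)), mul(add(Z, mul(add(Z, mul(Z, SZ)), add(Z, SSSZ))), add(SSZ, mul(SZ, Z))))))))
  [29] S(S(S(S(add(S(add(SZ, mul(SZ, Z))), mul(add(Z, mul(add(Z, mul(Z, SZ)), add(Z, SSSZ))), add(SSZ, mul(SZ, Z))))))))
  [30] S(S(S(S(S(add(add(SZ, mul(SZ, Z)), mul(add(Z, mul(add(Z, mul(Z, SZ)), add(Z, SSSZ))), add(SSZ, mul(SZ, Z)))))))))
  [31] S(S(S(S(S(add(S(add(Z, mul(SZ, Z))), mul(add(Z, mul(add(Z, mul(Z, SZ)), add(Z, SSSZ))), add(SSZ, mul(SZ, Z)))))))))
  [32] S(S(S(S(S(S(add(add(Z, mul(SZ, Z)), mul(add(Z, mul(add(Z, mul(Z, SZ)), add(Z, SSSZ))), add(SSZ, mul(SZ, Z))))))))))
  [33] S(S(S(S(S(S(add(mul(SZ, Z), mul(add(Z, mul(add(Z, mul(Z, SZ)), add(Z, SSSZ))), add(SSZ, mul(SZ, Z))))))))))
  [34] S(S(S(S(S(S(add(add(Z, mul(Z, Z)), mul(add(Z, mul(add(Z, mul(Z, SZ)), add(Z, SSSZ))), add(SSZ, mul(SZ, Z))))))))))
  [35] S(S(S(S(S(S(add(mul(Z, Z), mul(add(Z, mul(add(Z, mul(Z, SZ)), add(Z, SSSZ))), add(SSZ, mul(SZ, Z))))))))))
  [36] S(S(S(S(S(S(add(Z, mul(add(Z, mul(add(Z, mul(Z, SZ)), add(Z, SSSZ))), add(SSZ, mul(SZ, Z))))))))))
  [37] S(S(S(S(S(S(mul(add(Z, mul(add(Z, mul(Z, SZ)), add(Z, SSSZ))), add(SSZ, mul(SZ, Z)))))))))
  [38] S(S(S(S(S(S(mul(mul(add(Z, mul(Z, SZ)), add(Z, SSSZ)), add(SSZ, mul(SZ, Z)))))))))
  [39] S(S(S(S(S(S(mul(mul(mul(Z, SZ), add(Z, SSSZ)), add(SSZ, mul(SZ, Z)))))))))
  [40] S(S(S(S(S(S(mul(mul(Z, add(Z, SSSZ)), add(SSZ, mul(SZ, Z)))))))))
  [41] S(S(S(S(S(S(mul(Z, add(SSZ, mul(SZ, Z)))))))))
  [42] S^6(Z)

Term B:
  start: add(mul(add(Z, SSZ), mul(Z, SZ)), mul(mul(SZ, SSSZ), SSZ))
  [1] add(mul(SSZ, mul(Z, SZ)), mul(mul(SZ, SSSZ), SSZ))
  [2] add(add(mul(Z, SZ), mul(SZ, mul(Z, SZ))), mul(mul(SZ, SSSZ), SSZ))
  [3] add(add(Z, mul(SZ, mul(Z, SZ))), mul(mul(SZ, SSSZ), SSZ))
  [4] add(mul(SZ, mul(Z, SZ)), mul(mul(SZ, SSSZ), SSZ))
  [5] add(add(mul(Z, SZ), mul(Z, mul(Z, SZ))), mul(mul(SZ, SSSZ), SSZ))
  [6] add(add(Z, mul(Z, mul(Z, SZ))), mul(mul(SZ, SSSZ), SSZ))
  [7] add(mul(Z, mul(Z, SZ)), mul(mul(SZ, SSSZ), SSZ))
  [8] add(Z, mul(mul(SZ, SSSZ), SSZ))
  [9] mul(mul(SZ, SSSZ), SSZ)
  [10] mul(add(SSSZ, mul(Z, SSSZ)), SSZ)
  [11] mul(S(add(SSZ, mul(Z, SSSZ))), SSZ)
  [12] add(SSZ, mul(add(SSZ, mul(Z, SSSZ)), SSZ))
  [13] S(add(SZ, mul(add(SSZ, mul(Z, SSSZ)), SSZ)))
  [14] S(S(add(Z, mul(add(SSZ, mul(Z, SSSZ)), SSZ))))
  [15] S(S(mul(add(SSZ, mul(Z, SSSZ)), SSZ)))
  [16] S(S(mul(S(add(SZ, mul(Z, SSSZ))), SSZ)))
  [17] S(S(add(SSZ, mul(add(SZ, mul(Z, SSSZ)), SSZ))))
  [18] S(S(S(add(SZ, mul(add(SZ, mul(Z, SSSZ)), SSZ)))))
  [19] S(S(S(S(add(Z, mul(add(SZ, mul(Z, SSSZ)), SSZ))))))
  [20] S(S(S(S(mul(add(SZ, mul(Z, SSSZ)), SSZ)))))
  [21] S(S(S(S(mul(S(add(Z, mul(Z, SSSZ))), SSZ)))))
  [22] S(S(S(S(add(SSZ, mul(add(Z, mul(Z, SSSZ)), SSZ))))))
  [23] S(S(S(S(S(add(SZ, mul(add(Z, mul(Z, SSSZ)), SSZ)))))))
  [24] S(S(S(S(S(S(add(Z, mul(add(Z, mul(Z, SSSZ)), SSZ))))))))
  [25] S(S(S(S(S(S(mul(add(Z, mul(Z, SSSZ)), SSZ)))))))
  [26] S(S(S(S(S(S(mul(mul(Z, SSSZ), SSZ)))))))
  [27] S(S(S(S(S(S(mul(Z, SSZ)))))))
  [28] S^6(Z)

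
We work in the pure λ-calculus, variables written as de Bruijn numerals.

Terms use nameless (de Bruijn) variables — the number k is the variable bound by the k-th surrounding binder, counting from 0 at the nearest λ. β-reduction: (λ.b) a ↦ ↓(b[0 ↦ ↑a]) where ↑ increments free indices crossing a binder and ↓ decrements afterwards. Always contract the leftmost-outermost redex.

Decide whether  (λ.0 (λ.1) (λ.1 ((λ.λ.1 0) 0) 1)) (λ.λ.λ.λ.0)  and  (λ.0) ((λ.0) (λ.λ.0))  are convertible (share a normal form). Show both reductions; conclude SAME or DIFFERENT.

Answer: SAME — A ⇓ λ.λ.0, B ⇓ λ.λ.0

Reduction:
Term A:
  start: (λ.0 (λ.1) (λ.1 ((λ.λ.1 0) 0) 1)) (λ.λ.λ.λ.0)
  [1] (λ.λ.λ.λ.0) (λ.λ.λ.λ.λ.0) (λ.(λ.λ.λ.λ.0) ((λ.λ.1 0) 0) (λ.λ.λ.λ.0))
  [2] (λ.λ.λ.0) (λ.(λ.λ.λ.λ.0) ((λ.λ.1 0) 0) (λ.λ.λ.λ.0))
  [3] λ.λ.0

Term B:
  start: (λ.0) ((λ.0) (λ.λ.0))
  [1] (λ.0) (λ.λ.0)
  [2] λ.λ.0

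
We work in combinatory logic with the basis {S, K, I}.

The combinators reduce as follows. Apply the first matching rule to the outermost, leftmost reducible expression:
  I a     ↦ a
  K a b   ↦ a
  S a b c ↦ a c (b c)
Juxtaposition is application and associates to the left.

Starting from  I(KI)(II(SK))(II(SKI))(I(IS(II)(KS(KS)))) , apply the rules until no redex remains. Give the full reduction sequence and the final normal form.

  start: I(KI)(II(SK))(II(SKI))(I(IS(II)(KS(KS))))
  [1] KI(II(SK))(II(SKI))(I(IS(II)(KS(KS))))
  [2] I(II(SKI))(I(IS(II)(KS(KS))))
  [3] II(SKI)(I(IS(II)(KS(KS))))
  [4] I(SKI)(I(IS(II)(KS(KS))))
  [5] SKI(I(IS(II)(KS(KS))))
  [6] K(I(IS(II)(KS(KS))))(I(I(IS(II)(KS(KS)))))
  [7] I(IS(II)(KS(KS)))
  [8] IS(II)(KS(KS))
  [9] S(II)(KS(KS))
  [10] SI(KS(KS))
  [11] SIS

Answer: normal form = SIS  (in 11 steps)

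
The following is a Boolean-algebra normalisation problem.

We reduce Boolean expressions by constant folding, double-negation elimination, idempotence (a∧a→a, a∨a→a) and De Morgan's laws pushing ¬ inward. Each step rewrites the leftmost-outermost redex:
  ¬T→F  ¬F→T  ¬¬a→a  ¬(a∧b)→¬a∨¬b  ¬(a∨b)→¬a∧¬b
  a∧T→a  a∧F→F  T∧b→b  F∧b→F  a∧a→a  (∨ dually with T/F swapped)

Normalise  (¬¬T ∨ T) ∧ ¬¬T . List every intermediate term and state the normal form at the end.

  start: (¬¬T ∨ T) ∧ ¬¬T
  →1  T ∧ ¬¬T
  →2  ¬¬T
  →3  T

Answer: normal form = T  (in 3 steps)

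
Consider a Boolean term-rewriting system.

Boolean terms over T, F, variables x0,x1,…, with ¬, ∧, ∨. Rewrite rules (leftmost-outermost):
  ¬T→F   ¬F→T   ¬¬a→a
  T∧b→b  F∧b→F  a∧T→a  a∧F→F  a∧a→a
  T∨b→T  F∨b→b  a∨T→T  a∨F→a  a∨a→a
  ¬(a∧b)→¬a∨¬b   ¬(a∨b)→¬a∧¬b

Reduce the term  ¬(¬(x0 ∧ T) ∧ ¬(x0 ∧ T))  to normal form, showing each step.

Answer: normal form = x0  (in 4 steps)

Working:
  start: ¬(¬(x0 ∧ T) ∧ ¬(x0 ∧ T))
  [1] ¬¬(x0 ∧ T) ∨ ¬¬(x0 ∧ T)
  [2] ¬¬(x0 ∧ T)
  [3] x0 ∧ T
  [4] x0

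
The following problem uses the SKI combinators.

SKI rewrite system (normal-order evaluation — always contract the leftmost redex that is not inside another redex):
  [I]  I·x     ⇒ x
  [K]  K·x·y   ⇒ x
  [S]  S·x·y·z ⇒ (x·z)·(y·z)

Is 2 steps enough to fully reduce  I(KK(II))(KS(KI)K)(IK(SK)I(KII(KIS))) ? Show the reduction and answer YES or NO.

Answer: NO — after 2 steps the term is K(KS(KI)K)(IK(SK)I(KII(KIS))), not yet normal

Working:
  start: I(KK(II))(KS(KI)K)(IK(SK)I(KII(KIS)))
  →1  KK(II)(KS(KI)K)(IK(SK)I(KII(KIS)))
  →2  K(KS(KI)K)(IK(SK)I(KII(KIS)))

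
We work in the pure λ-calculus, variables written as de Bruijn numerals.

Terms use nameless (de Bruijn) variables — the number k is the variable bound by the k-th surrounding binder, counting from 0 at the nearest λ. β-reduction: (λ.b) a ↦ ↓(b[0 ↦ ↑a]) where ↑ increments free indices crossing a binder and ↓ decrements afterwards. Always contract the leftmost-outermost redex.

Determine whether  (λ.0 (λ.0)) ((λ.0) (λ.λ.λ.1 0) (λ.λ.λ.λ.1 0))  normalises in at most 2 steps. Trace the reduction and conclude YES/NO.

Answer: NO — after 2 steps the term is (λ.λ.λ.1 0) (λ.λ.λ.λ.1 0) (λ.0), not yet normal

Working:
  start: (λ.0 (λ.0)) ((λ.0) (λ.λ.λ.1 0) (λ.λ.λ.λ.1 0))
  [1] (λ.0) (λ.λ.λ.1 0) (λ.λ.λ.λ.1 0) (λ.0)
  [2] (λ.λ.λ.1 0) (λ.λ.λ.λ.1 0) (λ.0)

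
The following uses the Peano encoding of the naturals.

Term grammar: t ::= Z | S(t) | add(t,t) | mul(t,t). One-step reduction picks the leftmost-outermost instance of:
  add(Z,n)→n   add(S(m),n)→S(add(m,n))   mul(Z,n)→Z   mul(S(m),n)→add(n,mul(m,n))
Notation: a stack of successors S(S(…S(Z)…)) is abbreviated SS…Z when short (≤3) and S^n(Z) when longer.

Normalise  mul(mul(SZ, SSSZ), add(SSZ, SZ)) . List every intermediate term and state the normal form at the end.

  start: mul(mul(SZ, SSSZ), add(SSZ, SZ))
  step 1: mul(add(SSSZ, mul(Z, SSSZ)), add(SSZ, SZ))
  step 2: mul(S(add(SSZ, mul(Z, SSSZ))), add(SSZ, SZ))
  step 3: add(add(SSZ, SZ), mul(add(SSZ, mul(Z, SSSZ)), add(SSZ, SZ)))
  step 4: add(S(add(SZ, SZ)), mul(add(SSZ, mul(Z, SSSZ)), add(SSZ, SZ)))
  step 5: S(add(add(SZ, SZ), mul(add(SSZ, mul(Z, SSSZ)), add(SSZ, SZ))))
  step 6: S(add(S(add(Z, SZ)), mul(add(SSZ, mul(Z, SSSZ)), add(SSZ, SZ))))
  step 7: S(S(add(add(Z, SZ), mul(add(SSZ, mul(Z, SSSZ)), add(SSZ, SZ)))))
  step 8: S(S(add(SZ, mul(add(SSZ, mul(Z, SSSZ)), add(SSZ, SZ)))))
  step 9: S(S(S(add(Z, mul(add(SSZ, mul(Z, SSSZ)), add(SSZ, SZ))))))
  step 10: S(S(S(mul(add(SSZ, mul(Z, SSSZ)), add(SSZ, SZ)))))
  step 11: S(S(S(mul(S(add(SZ, mul(Z, SSSZ))), add(SSZ, SZ)))))
  step 12: S(S(S(add(add(SSZ, SZ), mul(add(SZ, mul(Z, SSSZ)), add(SSZ, SZ))))))
  step 13: S(S(S(add(S(add(SZ, SZ)), mul(add(SZ, mul(Z, SSSZ)), add(SSZ, SZ))))))
  step 14: S(S(S(S(add(add(SZ, SZ), mul(add(SZ, mul(Z, SSSZ)), add(SSZ, SZ)))))))
  step 15: S(S(S(S(add(S(add(Z, SZ)), mul(add(SZ, mul(Z, SSSZ)), add(SSZ, SZ)))))))
  step 16: S(S(S(S(S(add(add(Z, SZ), mul(add(SZ, mul(Z, SSSZ)), add(SSZ, SZ))))))))
  step 17: S(S(S(S(S(add(SZ, mul(add(SZ, mul(Z, SSSZ)), add(SSZ, SZ))))))))
  step 18: S(S(S(S(S(S(add(Z, mul(add(SZ, mul(Z, SSSZ)), add(SSZ, SZ)))))))))
  step 19: S(S(S(S(S(S(mul(add(SZ, mul(Z, SSSZ)), add(SSZ, SZ))))))))
  step 20: S(S(S(S(S(S(mul(S(add(Z, mul(Z, SSSZ))), add(SSZ, SZ))))))))
  step 21: S(S(S(S(S(S(add(add(SSZ, SZ), mul(add(Z, mul(Z, SSSZ)), add(SSZ, SZ)))))))))
  step 22: S(S(S(S(S(S(add(S(add(SZ, SZ)), mul(add(Z, mul(Z, SSSZ)), add(SSZ, SZ)))))))))
  step 23: S(S(S(S(S(S(S(add(add(SZ, SZ), mul(add(Z, mul(Z, SSSZ)), add(SSZ, SZ))))))))))
  step 24: S(S(S(S(S(S(S(add(S(add(Z, SZ)), mul(add(Z, mul(Z, SSSZ)), add(SSZ, SZ))))))))))
  step 25: S(S(S(S(S(S(S(S(add(add(Z, SZ), mul(add(Z, mul(Z, SSSZ)), add(SSZ, SZ)))))))))))
  step 26: S(S(S(S(S(S(S(S(add(SZ, mul(add(Z, mul(Z, SSSZ)), add(SSZ, SZ)))))))))))
  step 27: S(S(S(S(S(S(S(S(S(add(Z, mul(add(Z, mul(Z, SSSZ)), add(SSZ, SZ))))))))))))
  step 28: S(S(S(S(S(S(S(S(S(mul(add(Z, mul(Z, SSSZ)), add(SSZ, SZ)))))))))))
  step 29: S(S(S(S(S(S(S(S(S(mul(mul(Z, SSSZ), add(SSZ, SZ)))))))))))
  step 30: S(S(S(S(S(S(S(S(S(mul(Z, add(SSZ, SZ)))))))))))
  step 31: S^9(Z)

Answer: normal form = S^9(Z)  (in 31 steps)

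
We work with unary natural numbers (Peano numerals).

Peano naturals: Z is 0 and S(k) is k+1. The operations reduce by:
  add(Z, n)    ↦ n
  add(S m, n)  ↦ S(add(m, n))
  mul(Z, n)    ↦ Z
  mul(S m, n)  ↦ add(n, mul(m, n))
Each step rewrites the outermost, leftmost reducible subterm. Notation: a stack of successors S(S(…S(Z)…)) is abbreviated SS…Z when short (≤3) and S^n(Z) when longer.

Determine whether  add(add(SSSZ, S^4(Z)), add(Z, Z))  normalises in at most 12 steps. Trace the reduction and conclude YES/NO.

  start: add(add(SSSZ, S^4(Z)), add(Z, Z))
  [1] add(S(add(SSZ, S^4(Z))), add(Z, Z))
  [2] S(add(add(SSZ, S^4(Z)), add(Z, Z)))
  [3] S(add(S(add(SZ, S^4(Z))), add(Z, Z)))
  [4] S(S(add(add(SZ, S^4(Z)), add(Z, Z))))
  [5] S(S(add(S(add(Z, S^4(Z))), add(Z, Z))))
  [6] S(S(S(add(add(Z, S^4(Z)), add(Z, Z)))))
  [7] S(S(S(add(S^4(Z), add(Z, Z)))))
  [8] S(S(S(S(add(SSSZ, add(Z, Z))))))
  [9] S(S(S(S(S(add(SSZ, add(Z, Z)))))))
  [10] S(S(S(S(S(S(add(SZ, add(Z, Z))))))))
  [11] S(S(S(S(S(S(S(add(Z, add(Z, Z)))))))))
  [12] S(S(S(S(S(S(S(add(Z, Z))))))))

Answer: NO — after 12 steps the term is S(S(S(S(S(S(S(add(Z, Z)))))))), not yet normal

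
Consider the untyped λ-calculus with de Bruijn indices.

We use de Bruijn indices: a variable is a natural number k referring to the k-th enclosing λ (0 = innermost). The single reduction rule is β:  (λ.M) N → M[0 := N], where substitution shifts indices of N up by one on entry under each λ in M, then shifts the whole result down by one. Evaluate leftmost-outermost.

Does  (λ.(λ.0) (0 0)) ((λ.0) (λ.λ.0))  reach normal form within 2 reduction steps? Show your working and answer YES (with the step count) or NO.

  start: (λ.(λ.0) (0 0)) ((λ.0) (λ.λ.0))
  [1] (λ.0) ((λ.0) (λ.λ.0) ((λ.0) (λ.λ.0)))
  [2] (λ.0) (λ.λ.0) ((λ.0) (λ.λ.0))

Answer: NO — after 2 steps the term is (λ.0) (λ.λ.0) ((λ.0) (λ.λ.0)), not yet normal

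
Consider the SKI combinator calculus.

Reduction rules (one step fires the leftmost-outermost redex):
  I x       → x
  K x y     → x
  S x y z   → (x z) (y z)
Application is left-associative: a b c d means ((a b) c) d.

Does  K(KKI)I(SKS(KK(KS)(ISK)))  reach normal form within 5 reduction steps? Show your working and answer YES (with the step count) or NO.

Answer: NO — after 5 steps the term is K(K(ISK)), not yet normal

Derivation:
  start: K(KKI)I(SKS(KK(KS)(ISK)))
  [1] KKI(SKS(KK(KS)(ISK)))
  [2] K(SKS(KK(KS)(ISK)))
  [3] K(K(KK(KS)(ISK))(S(KK(KS)(ISK))))
  [4] K(KK(KS)(ISK))
  [5] K(K(ISK))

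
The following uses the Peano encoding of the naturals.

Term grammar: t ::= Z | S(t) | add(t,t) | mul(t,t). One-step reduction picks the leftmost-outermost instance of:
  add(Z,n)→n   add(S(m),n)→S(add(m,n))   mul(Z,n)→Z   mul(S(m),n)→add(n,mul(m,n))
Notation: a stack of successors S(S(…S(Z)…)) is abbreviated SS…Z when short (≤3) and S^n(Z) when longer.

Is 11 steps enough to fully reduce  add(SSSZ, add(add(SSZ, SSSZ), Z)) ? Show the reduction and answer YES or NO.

  start: add(SSSZ, add(add(SSZ, SSSZ), Z))
  step 1: S(add(SSZ, add(add(SSZ, SSSZ), Z)))
  step 2: S(S(add(SZ, add(add(SSZ, SSSZ), Z))))
  step 3: S(S(S(add(Z, add(add(SSZ, SSSZ), Z)))))
  step 4: S(S(S(add(add(SSZ, SSSZ), Z))))
  step 5: S(S(S(add(S(add(SZ, SSSZ)), Z))))
  step 6: S(S(S(S(add(add(SZ, SSSZ), Z)))))
  step 7: S(S(S(S(add(S(add(Z, SSSZ)), Z)))))
  step 8: S(S(S(S(S(add(add(Z, SSSZ), Z))))))
  step 9: S(S(S(S(S(add(SSSZ, Z))))))
  step 10: S(S(S(S(S(S(add(SSZ, Z)))))))
  step 11: S(S(S(S(S(S(S(add(SZ, Z))))))))

Answer: NO — after 11 steps the term is S(S(S(S(S(S(S(add(SZ, Z)))))))), not yet normal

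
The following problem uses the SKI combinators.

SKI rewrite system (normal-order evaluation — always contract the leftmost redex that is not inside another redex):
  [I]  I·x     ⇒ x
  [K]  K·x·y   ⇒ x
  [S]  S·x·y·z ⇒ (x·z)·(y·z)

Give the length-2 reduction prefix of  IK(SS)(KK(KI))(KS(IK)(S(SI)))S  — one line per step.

  start: IK(SS)(KK(KI))(KS(IK)(S(SI)))S
  →1  K(SS)(KK(KI))(KS(IK)(S(SI)))S
  →2  SS(KS(IK)(S(SI)))S

Answer: after 2 steps: SS(KS(IK)(S(SI)))S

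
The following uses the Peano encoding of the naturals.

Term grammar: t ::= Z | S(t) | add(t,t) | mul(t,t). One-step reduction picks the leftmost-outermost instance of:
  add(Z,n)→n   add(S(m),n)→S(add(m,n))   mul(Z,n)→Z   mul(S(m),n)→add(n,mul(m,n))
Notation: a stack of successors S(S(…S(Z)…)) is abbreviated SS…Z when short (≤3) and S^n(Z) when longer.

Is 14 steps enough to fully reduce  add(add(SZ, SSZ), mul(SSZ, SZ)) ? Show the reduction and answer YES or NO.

Answer: YES — reaches normal form S^5(Z) in 13 ≤ 14 steps

Working:
  start: add(add(SZ, SSZ), mul(SSZ, SZ))
  [1] add(S(add(Z, SSZ)), mul(SSZ, SZ))
  [2] S(add(add(Z, SSZ), mul(SSZ, SZ)))
  [3] S(add(SSZ, mul(SSZ, SZ)))
  [4] S(S(add(SZ, mul(SSZ, SZ))))
  [5] S(S(S(add(Z, mul(SSZ, SZ)))))
  [6] S(S(S(mul(SSZ, SZ))))
  [7] S(S(S(add(SZ, mul(SZ, SZ)))))
  [8] S(S(S(S(add(Z, mul(SZ, SZ))))))
  [9] S(S(S(S(mul(SZ, SZ)))))
  [10] S(S(S(S(add(SZ, mul(Z, SZ))))))
  [11] S(S(S(S(S(add(Z, mul(Z, SZ)))))))
  [12] S(S(S(S(S(mul(Z, SZ))))))
  [13] S^5(Z)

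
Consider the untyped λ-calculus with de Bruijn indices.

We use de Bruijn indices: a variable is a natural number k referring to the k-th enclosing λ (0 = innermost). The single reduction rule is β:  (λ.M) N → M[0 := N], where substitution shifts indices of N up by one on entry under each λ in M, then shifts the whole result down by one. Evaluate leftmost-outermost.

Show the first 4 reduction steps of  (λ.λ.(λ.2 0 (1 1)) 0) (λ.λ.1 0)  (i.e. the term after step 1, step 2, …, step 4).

  start: (λ.λ.(λ.2 0 (1 1)) 0) (λ.λ.1 0)
  →1  λ.(λ.(λ.λ.1 0) 0 (1 1)) 0
  →2  λ.(λ.λ.1 0) 0 (0 0)
  →3  λ.(λ.1 0) (0 0)
  →4  λ.0 (0 0)

Answer: after 4 steps: λ.0 (0 0)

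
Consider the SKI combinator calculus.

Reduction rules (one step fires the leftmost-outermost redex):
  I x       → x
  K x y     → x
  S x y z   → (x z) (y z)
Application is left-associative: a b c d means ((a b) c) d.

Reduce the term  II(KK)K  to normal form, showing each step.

  start: II(KK)K
  step 1: I(KK)K
  step 2: KKK
  step 3: K

Answer: normal form = K  (in 3 steps)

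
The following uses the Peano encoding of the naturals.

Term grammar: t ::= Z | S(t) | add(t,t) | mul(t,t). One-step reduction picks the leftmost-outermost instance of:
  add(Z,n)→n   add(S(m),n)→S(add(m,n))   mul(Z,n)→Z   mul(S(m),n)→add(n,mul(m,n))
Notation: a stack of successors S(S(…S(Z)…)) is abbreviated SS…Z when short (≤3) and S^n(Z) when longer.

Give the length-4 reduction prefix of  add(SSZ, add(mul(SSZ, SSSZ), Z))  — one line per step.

Answer: after 4 steps: S(S(add(add(SSSZ, mul(SZ, SSSZ)), Z)))

Reduction:
  start: add(SSZ, add(mul(SSZ, SSSZ), Z))
  step 1: S(add(SZ, add(mul(SSZ, SSSZ), Z)))
  step 2: S(S(add(Z, add(mul(SSZ, SSSZ), Z))))
  step 3: S(S(add(mul(SSZ, SSSZ), Z)))
  step 4: S(S(add(add(SSSZ, mul(SZ, SSSZ)), Z)))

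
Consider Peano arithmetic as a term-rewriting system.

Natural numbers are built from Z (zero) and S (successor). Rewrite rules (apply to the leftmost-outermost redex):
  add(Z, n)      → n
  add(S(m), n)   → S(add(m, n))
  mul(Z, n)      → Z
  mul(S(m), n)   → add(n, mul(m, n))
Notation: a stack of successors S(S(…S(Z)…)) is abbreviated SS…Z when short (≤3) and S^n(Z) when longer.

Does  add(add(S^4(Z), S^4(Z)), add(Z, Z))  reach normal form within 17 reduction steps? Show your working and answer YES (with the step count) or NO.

  start: add(add(S^4(Z), S^4(Z)), add(Z, Z))
  →1  add(S(add(SSSZ, S^4(Z))), add(Z, Z))
  →2  S(add(add(SSSZ, S^4(Z)), add(Z, Z)))
  →3  S(add(S(add(SSZ, S^4(Z))), add(Z, Z)))
  →4  S(S(add(add(SSZ, S^4(Z)), add(Z, Z))))
  →5  S(S(add(S(add(SZ, S^4(Z))), add(Z, Z))))
  →6  S(S(S(add(add(SZ, S^4(Z)), add(Z, Z)))))
  →7  S(S(S(add(S(add(Z, S^4(Z))), add(Z, Z)))))
  →8  S(S(S(S(add(add(Z, S^4(Z)), add(Z, Z))))))
  →9  S(S(S(S(add(S^4(Z), add(Z, Z))))))
  →10  S(S(S(S(S(add(SSSZ, add(Z, Z)))))))
  →11  S(S(S(S(S(S(add(SSZ, add(Z, Z))))))))
  →12  S(S(S(S(S(S(S(add(SZ, add(Z, Z)))))))))
  →13  S(S(S(S(S(S(S(S(add(Z, add(Z, Z))))))))))
  →14  S(S(S(S(S(S(S(S(add(Z, Z)))))))))
  →15  S^8(Z)

Answer: YES — reaches normal form S^8(Z) in 15 ≤ 17 steps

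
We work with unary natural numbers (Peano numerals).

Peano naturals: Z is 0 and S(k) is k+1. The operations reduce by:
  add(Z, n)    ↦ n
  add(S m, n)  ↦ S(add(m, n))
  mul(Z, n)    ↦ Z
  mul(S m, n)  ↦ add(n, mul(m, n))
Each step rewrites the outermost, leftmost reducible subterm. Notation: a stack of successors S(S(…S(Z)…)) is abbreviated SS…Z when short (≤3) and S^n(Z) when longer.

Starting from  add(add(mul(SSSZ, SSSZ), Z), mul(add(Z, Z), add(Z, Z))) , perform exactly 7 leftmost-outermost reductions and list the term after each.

  start: add(add(mul(SSSZ, SSSZ), Z), mul(add(Z, Z), add(Z, Z)))
  [1] add(add(add(SSSZ, mul(SSZ, SSSZ)), Z), mul(add(Z, Z), add(Z, Z)))
  [2] add(add(S(add(SSZ, mul(SSZ, SSSZ))), Z), mul(add(Z, Z), add(Z, Z)))
  [3] add(S(add(add(SSZ, mul(SSZ, SSSZ)), Z)), mul(add(Z, Z), add(Z, Z)))
  [4] S(add(add(add(SSZ, mul(SSZ, SSSZ)), Z), mul(add(Z, Z), add(Z, Z))))
  [5] S(add(add(S(add(SZ, mul(SSZ, SSSZ))), Z), mul(add(Z, Z), add(Z, Z))))
  [6] S(add(S(add(add(SZ, mul(SSZ, SSSZ)), Z)), mul(add(Z, Z), add(Z, Z))))
  [7] S(S(add(add(add(SZ, mul(SSZ, SSSZ)), Z), mul(add(Z, Z), add(Z, Z)))))

Answer: after 7 steps: S(S(add(add(add(SZ, mul(SSZ, SSSZ)), Z), mul(add(Z, Z), add(Z, Z)))))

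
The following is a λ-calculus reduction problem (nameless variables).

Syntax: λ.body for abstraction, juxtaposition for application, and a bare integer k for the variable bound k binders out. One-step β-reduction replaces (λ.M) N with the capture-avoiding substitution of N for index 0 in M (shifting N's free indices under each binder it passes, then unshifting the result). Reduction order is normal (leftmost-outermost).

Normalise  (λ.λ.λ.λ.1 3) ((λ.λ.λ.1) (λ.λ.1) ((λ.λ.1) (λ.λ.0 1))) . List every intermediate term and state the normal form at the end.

Answer: normal form = λ.λ.λ.1 (λ.λ.λ.λ.0 1)  (in 4 steps)

Reduction:
  start: (λ.λ.λ.λ.1 3) ((λ.λ.λ.1) (λ.λ.1) ((λ.λ.1) (λ.λ.0 1)))
  [1] λ.λ.λ.1 ((λ.λ.λ.1) (λ.λ.1) ((λ.λ.1) (λ.λ.0 1)))
  [2] λ.λ.λ.1 ((λ.λ.1) ((λ.λ.1) (λ.λ.0 1)))
  [3] λ.λ.λ.1 (λ.(λ.λ.1) (λ.λ.0 1))
  [4] λ.λ.λ.1 (λ.λ.λ.λ.0 1)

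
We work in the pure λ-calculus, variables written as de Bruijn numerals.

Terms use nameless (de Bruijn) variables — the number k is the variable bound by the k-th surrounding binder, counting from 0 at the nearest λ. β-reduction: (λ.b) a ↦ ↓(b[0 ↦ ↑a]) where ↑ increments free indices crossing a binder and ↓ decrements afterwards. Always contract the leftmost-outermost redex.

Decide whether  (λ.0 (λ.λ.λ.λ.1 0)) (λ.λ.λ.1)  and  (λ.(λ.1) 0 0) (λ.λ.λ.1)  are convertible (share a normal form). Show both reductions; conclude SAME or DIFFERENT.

Answer: SAME — A ⇓ λ.λ.1, B ⇓ λ.λ.1

Reduction:
Term A:
  start: (λ.0 (λ.λ.λ.λ.1 0)) (λ.λ.λ.1)
  →1  (λ.λ.λ.1) (λ.λ.λ.λ.1 0)
  →2  λ.λ.1

Term B:
  start: (λ.(λ.1) 0 0) (λ.λ.λ.1)
  →1  (λ.λ.λ.λ.1) (λ.λ.λ.1) (λ.λ.λ.1)
  →2  (λ.λ.λ.1) (λ.λ.λ.1)
  →3  λ.λ.1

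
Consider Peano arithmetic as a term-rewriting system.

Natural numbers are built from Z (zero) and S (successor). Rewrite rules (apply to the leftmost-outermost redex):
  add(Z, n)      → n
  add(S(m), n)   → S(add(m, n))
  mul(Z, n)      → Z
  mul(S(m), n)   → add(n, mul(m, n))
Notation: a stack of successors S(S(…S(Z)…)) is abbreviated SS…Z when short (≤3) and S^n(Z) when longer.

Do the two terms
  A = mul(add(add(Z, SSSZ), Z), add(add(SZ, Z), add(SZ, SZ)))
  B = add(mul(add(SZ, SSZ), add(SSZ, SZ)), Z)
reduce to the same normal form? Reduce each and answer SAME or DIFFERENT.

Answer: SAME — A ⇓ S^9(Z), B ⇓ S^9(Z)

Working:
Term A:
  start: mul(add(add(Z, SSSZ), Z), add(add(SZ, Z), add(SZ, SZ)))
  →1  mul(add(SSSZ, Z), add(add(SZ, Z), add(SZ, SZ)))
  →2  mul(S(add(SSZ, Z)), add(add(SZ, Z), add(SZ, SZ)))
  →3  add(add(add(SZ, Z), add(SZ, SZ)), mul(add(SSZ, Z), add(add(SZ, Z), add(SZ, SZ))))
  →4  add(add(S(add(Z, Z)), add(SZ, SZ)), mul(add(SSZ, Z), add(add(SZ, Z), add(SZ, SZ))))
  →5  add(S(add(add(Z, Z), add(SZ, SZ))), mul(add(SSZ, Z), add(add(SZ, Z), add(SZ, SZ))))
  →6  S(add(add(add(Z, Z), add(SZ, SZ)), mul(add(SSZ, Z), add(add(SZ, Z), add(SZ, SZ)))))
  →7  S(add(add(Z, add(SZ, SZ)), mul(add(SSZ, Z), add(add(SZ, Z), add(SZ, SZ)))))
  →8  S(add(add(SZ, SZ), mul(add(SSZ, Z), add(add(SZ, Z), add(SZ, SZ)))))
  →9  S(add(S(add(Z, SZ)), mul(add(SSZ, Z), add(add(SZ, Z), add(SZ, SZ)))))
  →10  S(S(add(add(Z, SZ), mul(add(SSZ, Z), add(add(SZ, Z), add(SZ, SZ))))))
  →11  S(S(add(SZ, mul(add(SSZ, Z), add(add(SZ, Z), add(SZ, SZ))))))
  →12  S(S(S(add(Z, mul(add(SSZ, Z), add(add(SZ, Z), add(SZ, SZ)))))))
  →13  S(S(S(mul(add(SSZ, Z), add(add(SZ, Z), add(SZ, SZ))))))
  →14  S(S(S(mul(S(add(SZ, Z)), add(add(SZ, Z), add(SZ, SZ))))))
  →15  S(S(S(add(add(add(SZ, Z), add(SZ, SZ)), mul(add(SZ, Z), add(add(SZ, Z), add(SZ, SZ)))))))
  →16  S(S(S(add(add(S(add(Z, Z)), add(SZ, SZ)), mul(add(SZ, Z), add(add(SZ, Z), add(SZ, SZ)))))))
  →17  S(S(S(add(S(add(add(Z, Z), add(SZ, SZ))), mul(add(SZ, Z), add(add(SZ, Z), add(SZ, SZ)))))))
  →18  S(S(S(S(add(add(add(Z, Z), add(SZ, SZ)), mul(add(SZ, Z), add(add(SZ, Z), add(SZ, SZ))))))))
  →19  S(S(S(S(add(add(Z, add(SZ, SZ)), mul(add(SZ, Z), add(add(SZ, Z), add(SZ, SZ))))))))
  →20  S(S(S(S(add(add(SZ, SZ), mul(add(SZ, Z), add(add(SZ, Z), add(SZ, SZ))))))))
  →21  S(S(S(S(add(S(add(Z, SZ)), mul(add(SZ, Z), add(add(SZ, Z), add(SZ, SZ))))))))
  →22  S(S(S(S(S(add(add(Z, SZ), mul(add(SZ, Z), add(add(SZ, Z), add(SZ, SZ)))))))))
  →23  S(S(S(S(S(add(SZ, mul(add(SZ, Z), add(add(SZ, Z), add(SZ, SZ)))))))))
  →24  S(S(S(S(S(S(add(Z, mul(add(SZ, Z), add(add(SZ, Z), add(SZ, SZ))))))))))
  →25  S(S(S(S(S(S(mul(add(SZ, Z), add(add(SZ, Z), add(SZ, SZ)))))))))
  →26  S(S(S(S(S(S(mul(S(add(Z, Z)), add(add(SZ, Z), add(SZ, SZ)))))))))
  →27  S(S(S(S(S(S(add(add(add(SZ, Z), add(SZ, SZ)), mul(add(Z, Z), add(add(SZ, Z), add(SZ, SZ))))))))))
  →28  S(S(S(S(S(S(add(add(S(add(Z, Z)), add(SZ, SZ)), mul(add(Z, Z), add(add(SZ, Z), add(SZ, SZ))))))))))
  →29  S(S(S(S(S(S(add(S(add(add(Z, Z), add(SZ, SZ))), mul(add(Z, Z), add(add(SZ, Z), add(SZ, SZ))))))))))
  →30  S(S(S(S(S(S(S(add(add(add(Z, Z), add(SZ, SZ)), mul(add(Z, Z), add(add(SZ, Z), add(SZ, SZ)))))))))))
  →31  S(S(S(S(S(S(S(add(add(Z, add(SZ, SZ)), mul(add(Z, Z), add(add(SZ, Z), add(SZ, SZ)))))))))))
  →32  S(S(S(S(S(S(S(add(add(SZ, SZ), mul(add(Z, Z), add(add(SZ, Z), add(SZ, SZ)))))))))))
  →33  S(S(S(S(S(S(S(add(S(add(Z, SZ)), mul(add(Z, Z), add(add(SZ, Z), add(SZ, SZ)))))))))))
  →34  S(S(S(S(S(S(S(S(add(add(Z, SZ), mul(add(Z, Z), add(add(SZ, Z), add(SZ, SZ))))))))))))
  →35  S(S(S(S(S(S(S(S(add(SZ, mul(add(Z, Z), add(add(SZ, Z), add(SZ, SZ))))))))))))
  →36  S(S(S(S(S(S(S(S(S(add(Z, mul(add(Z, Z), add(add(SZ, Z), add(SZ, SZ)))))))))))))
  →37  S(S(S(S(S(S(S(S(S(mul(add(Z, Z), add(add(SZ, Z), add(SZ, SZ))))))))))))
  →38  S(S(S(S(S(S(S(S(S(mul(Z, add(add(SZ, Z), add(SZ, SZ))))))))))))
  →39  S^9(Z)

Term B:
  start: add(mul(add(SZ, SSZ), add(SSZ, SZ)), Z)
  →1  add(mul(S(add(Z, SSZ)), add(SSZ, SZ)), Z)
  →2  add(add(add(SSZ, SZ), mul(add(Z, SSZ), add(SSZ, SZ))), Z)
  →3  add(add(S(add(SZ, SZ)), mul(add(Z, SSZ), add(SSZ, SZ))), Z)
  →4  add(S(add(add(SZ, SZ), mul(add(Z, SSZ), add(SSZ, SZ)))), Z)
  →5  S(add(add(add(SZ, SZ), mul(add(Z, SSZ), add(SSZ, SZ))), Z))
  →6  S(add(add(S(add(Z, SZ)), mul(add(Z, SSZ), add(SSZ, SZ))), Z))
  →7  S(add(S(add(add(Z, SZ), mul(add(Z, SSZ), add(SSZ, SZ)))), Z))
  →8  S(S(add(add(add(Z, SZ), mul(add(Z, SSZ), add(SSZ, SZ))), Z)))
  →9  S(S(add(add(SZ, mul(add(Z, SSZ), add(SSZ, SZ))), Z)))
  →10  S(S(add(S(add(Z, mul(add(Z, SSZ), add(SSZ, SZ)))), Z)))
  →11  S(S(S(add(add(Z, mul(add(Z, SSZ), add(SSZ, SZ))), Z))))
  →12  S(S(S(add(mul(add(Z, SSZ), add(SSZ, SZ)), Z))))
  →13  S(S(S(add(mul(SSZ, add(SSZ, SZ)), Z))))
  →14  S(S(S(add(add(add(SSZ, SZ), mul(SZ, add(SSZ, SZ))), Z))))
  →15  S(S(S(add(add(S(add(SZ, SZ)), mul(SZ, add(SSZ, SZ))), Z))))
  →16  S(S(S(add(S(add(add(SZ, SZ), mul(SZ, add(SSZ, SZ)))), Z))))
  →17  S(S(S(S(add(add(add(SZ, SZ), mul(SZ, add(SSZ, SZ))), Z)))))
  →18  S(S(S(S(add(add(S(add(Z, SZ)), mul(SZ, add(SSZ, SZ))), Z)))))
  →19  S(S(S(S(add(S(add(add(Z, SZ), mul(SZ, add(SSZ, SZ)))), Z)))))
  →20  S(S(S(S(S(add(add(add(Z, SZ), mul(SZ, add(SSZ, SZ))), Z))))))
  →21  S(S(S(S(S(add(add(SZ, mul(SZ, add(SSZ, SZ))), Z))))))
  →22  S(S(S(S(S(add(S(add(Z, mul(SZ, add(SSZ, SZ)))), Z))))))
  →23  S(S(S(S(S(S(add(add(Z, mul(SZ, add(SSZ, SZ))), Z)))))))
  →24  S(S(S(S(S(S(add(mul(SZ, add(SSZ, SZ)), Z)))))))
  →25  S(S(S(S(S(S(add(add(add(SSZ, SZ), mul(Z, add(SSZ, SZ))), Z)))))))
  →26  S(S(S(S(S(S(add(add(S(add(SZ, SZ)), mul(Z, add(SSZ, SZ))), Z)))))))
  →27  S(S(S(S(S(S(add(S(add(add(SZ, SZ), mul(Z, add(SSZ, SZ)))), Z)))))))
  →28  S(S(S(S(S(S(S(add(add(add(SZ, SZ), mul(Z, add(SSZ, SZ))), Z))))))))
  →29  S(S(S(S(S(S(S(add(add(S(add(Z, SZ)), mul(Z, add(SSZ, SZ))), Z))))))))
  →30  S(S(S(S(S(S(S(add(S(add(add(Z, SZ), mul(Z, add(SSZ, SZ)))), Z))))))))
  →31  S(S(S(S(S(S(S(S(add(add(add(Z, SZ), mul(Z, add(SSZ, SZ))), Z)))))))))
  →32  S(S(S(S(S(S(S(S(add(add(SZ, mul(Z, add(SSZ, SZ))), Z)))))))))
  →33  S(S(S(S(S(S(S(S(add(S(add(Z, mul(Z, add(SSZ, SZ)))), Z)))))))))
  →34  S(S(S(S(S(S(S(S(S(add(add(Z, mul(Z, add(SSZ, SZ))), Z))))))))))
  →35  S(S(S(S(S(S(S(S(S(add(mul(Z, add(SSZ, SZ)), Z))))))))))
  →36  S(S(S(S(S(S(S(S(S(add(Z, Z))))))))))
  →37  S^9(Z)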